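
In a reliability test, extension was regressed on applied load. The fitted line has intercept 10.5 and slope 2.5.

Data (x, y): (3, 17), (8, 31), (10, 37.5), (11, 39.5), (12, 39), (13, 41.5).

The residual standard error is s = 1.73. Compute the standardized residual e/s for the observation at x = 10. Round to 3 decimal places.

1.156

ŷ = 10.5 + 2.5·10 = 35.5
e = 37.5 − 35.5 = 2
e/s = 2 / 1.73 = 1.156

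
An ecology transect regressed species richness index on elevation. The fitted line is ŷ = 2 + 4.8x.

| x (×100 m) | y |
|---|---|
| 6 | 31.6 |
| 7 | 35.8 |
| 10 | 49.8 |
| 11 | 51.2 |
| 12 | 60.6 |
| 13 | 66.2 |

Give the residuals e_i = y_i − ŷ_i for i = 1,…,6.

x=6: ŷ = 2 + 4.8·6 = 30.8; e = 31.6 − 30.8 = 0.8
x=7: ŷ = 2 + 4.8·7 = 35.6; e = 35.8 − 35.6 = 0.2
x=10: ŷ = 2 + 4.8·10 = 50; e = 49.8 − 50 = -0.2
x=11: ŷ = 2 + 4.8·11 = 54.8; e = 51.2 − 54.8 = -3.6
x=12: ŷ = 2 + 4.8·12 = 59.6; e = 60.6 − 59.6 = 1
x=13: ŷ = 2 + 4.8·13 = 64.4; e = 66.2 − 64.4 = 1.8

0.8, 0.2, -0.2, -3.6, 1, 1.8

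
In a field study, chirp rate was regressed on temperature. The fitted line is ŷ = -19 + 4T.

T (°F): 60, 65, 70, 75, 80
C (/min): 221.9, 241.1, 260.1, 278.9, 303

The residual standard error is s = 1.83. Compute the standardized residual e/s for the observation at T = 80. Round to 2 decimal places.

1.09

ŷ = -19 + 4·80 = 301
e = 303 − 301 = 2
e/s = 2 / 1.83 = 1.09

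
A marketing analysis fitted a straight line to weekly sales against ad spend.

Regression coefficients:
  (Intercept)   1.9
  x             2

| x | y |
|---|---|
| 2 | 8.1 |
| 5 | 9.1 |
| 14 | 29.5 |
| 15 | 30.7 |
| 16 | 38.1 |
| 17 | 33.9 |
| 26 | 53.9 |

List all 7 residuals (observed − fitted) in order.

x=2: ŷ = 1.9 + 2·2 = 5.9; r = 8.1 − 5.9 = 2.2
x=5: ŷ = 1.9 + 2·5 = 11.9; r = 9.1 − 11.9 = -2.8
x=14: ŷ = 1.9 + 2·14 = 29.9; r = 29.5 − 29.9 = -0.4
x=15: ŷ = 1.9 + 2·15 = 31.9; r = 30.7 − 31.9 = -1.2
x=16: ŷ = 1.9 + 2·16 = 33.9; r = 38.1 − 33.9 = 4.2
x=17: ŷ = 1.9 + 2·17 = 35.9; r = 33.9 − 35.9 = -2
x=26: ŷ = 1.9 + 2·26 = 53.9; r = 53.9 − 53.9 = 0

2.2, -2.8, -0.4, -1.2, 4.2, -2, 0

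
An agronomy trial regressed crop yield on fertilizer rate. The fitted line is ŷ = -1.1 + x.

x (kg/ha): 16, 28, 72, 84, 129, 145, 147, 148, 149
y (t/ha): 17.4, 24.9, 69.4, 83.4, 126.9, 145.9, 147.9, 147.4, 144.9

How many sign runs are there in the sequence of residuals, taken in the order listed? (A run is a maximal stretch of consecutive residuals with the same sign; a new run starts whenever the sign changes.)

6 runs

x=16: ŷ = -1.1 + 16 = 14.9; r = 17.4 − 14.9 = 2.5
x=28: ŷ = -1.1 + 28 = 26.9; r = 24.9 − 26.9 = -2
x=72: ŷ = -1.1 + 72 = 70.9; r = 69.4 − 70.9 = -1.5
x=84: ŷ = -1.1 + 84 = 82.9; r = 83.4 − 82.9 = 0.5
x=129: ŷ = -1.1 + 129 = 127.9; r = 126.9 − 127.9 = -1
x=145: ŷ = -1.1 + 145 = 143.9; r = 145.9 − 143.9 = 2
x=147: ŷ = -1.1 + 147 = 145.9; r = 147.9 − 145.9 = 2
x=148: ŷ = -1.1 + 148 = 146.9; r = 147.4 − 146.9 = 0.5
x=149: ŷ = -1.1 + 149 = 147.9; r = 144.9 − 147.9 = -3
Signs: + − − + − + + + −
Runs: +×1, −×2, +×1, −×1, +×3, −×1 → 6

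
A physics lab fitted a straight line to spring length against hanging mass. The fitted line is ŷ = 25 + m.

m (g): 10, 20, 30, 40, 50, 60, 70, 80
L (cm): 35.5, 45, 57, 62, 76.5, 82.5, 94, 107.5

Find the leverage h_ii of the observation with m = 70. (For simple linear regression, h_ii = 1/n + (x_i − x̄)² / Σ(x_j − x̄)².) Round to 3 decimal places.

h = 0.274

m̄ = (10 + 20 + 30 + 40 + 50 + 60 + 70 + 80)/8 = 45
Σ(m − m̄)² = 1225 + 625 + 225 + 25 + 25 + 225 + 625 + 1225 = 4200
h = 1/8 + (25)²/4200 = 0.125 + 0.14881 = 0.274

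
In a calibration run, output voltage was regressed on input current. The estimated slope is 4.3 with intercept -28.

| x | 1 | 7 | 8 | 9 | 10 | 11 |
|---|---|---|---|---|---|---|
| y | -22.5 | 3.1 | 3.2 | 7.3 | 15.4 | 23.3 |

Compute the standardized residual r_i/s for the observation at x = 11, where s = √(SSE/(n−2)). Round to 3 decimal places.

1.259

x=1: ŷ = -28 + 4.3·1 = -23.7; r = -22.5 − (-23.7) = 1.2
x=7: ŷ = -28 + 4.3·7 = 2.1; r = 3.1 − 2.1 = 1
x=8: ŷ = -28 + 4.3·8 = 6.4; r = 3.2 − 6.4 = -3.2
x=9: ŷ = -28 + 4.3·9 = 10.7; r = 7.3 − 10.7 = -3.4
x=10: ŷ = -28 + 4.3·10 = 15; r = 15.4 − 15 = 0.4
x=11: ŷ = -28 + 4.3·11 = 19.3; r = 23.3 − 19.3 = 4
SSE = 1.44 + 1 + 10.24 + 11.56 + 0.16 + 16 = 40.4
s = √(40.4/4) = 3.17805
r/s = 4 / 3.17805 = 1.259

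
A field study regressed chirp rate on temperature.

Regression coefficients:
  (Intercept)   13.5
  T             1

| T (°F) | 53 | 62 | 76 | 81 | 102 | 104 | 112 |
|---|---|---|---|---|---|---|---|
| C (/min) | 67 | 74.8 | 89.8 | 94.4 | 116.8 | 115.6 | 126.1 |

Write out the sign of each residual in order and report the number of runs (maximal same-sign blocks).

T=53: ŷ = 13.5 + 53 = 66.5; e = 67 − 66.5 = 0.5
T=62: ŷ = 13.5 + 62 = 75.5; e = 74.8 − 75.5 = -0.7
T=76: ŷ = 13.5 + 76 = 89.5; e = 89.8 − 89.5 = 0.3
T=81: ŷ = 13.5 + 81 = 94.5; e = 94.4 − 94.5 = -0.1
T=102: ŷ = 13.5 + 102 = 115.5; e = 116.8 − 115.5 = 1.3
T=104: ŷ = 13.5 + 104 = 117.5; e = 115.6 − 117.5 = -1.9
T=112: ŷ = 13.5 + 112 = 125.5; e = 126.1 − 125.5 = 0.6
Signs: + − + − + − +
Runs: +×1, −×1, +×1, −×1, +×1, −×1, +×1 → 7

7 runs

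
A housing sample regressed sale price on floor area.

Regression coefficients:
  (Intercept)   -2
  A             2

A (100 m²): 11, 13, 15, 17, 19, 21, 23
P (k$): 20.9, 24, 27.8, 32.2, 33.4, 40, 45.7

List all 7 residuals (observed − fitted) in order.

0.9, 0, -0.2, 0.2, -2.6, 0, 1.7

A=11: ŷ = -2 + 2·11 = 20; r = 20.9 − 20 = 0.9
A=13: ŷ = -2 + 2·13 = 24; r = 24 − 24 = 0
A=15: ŷ = -2 + 2·15 = 28; r = 27.8 − 28 = -0.2
A=17: ŷ = -2 + 2·17 = 32; r = 32.2 − 32 = 0.2
A=19: ŷ = -2 + 2·19 = 36; r = 33.4 − 36 = -2.6
A=21: ŷ = -2 + 2·21 = 40; r = 40 − 40 = 0
A=23: ŷ = -2 + 2·23 = 44; r = 45.7 − 44 = 1.7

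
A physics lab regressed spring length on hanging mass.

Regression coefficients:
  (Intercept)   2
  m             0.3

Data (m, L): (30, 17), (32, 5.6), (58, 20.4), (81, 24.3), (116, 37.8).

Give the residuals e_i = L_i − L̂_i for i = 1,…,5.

6, -6, 1, -2, 1

m=30: L̂ = 2 + 0.3·30 = 11; e = 17 − 11 = 6
m=32: L̂ = 2 + 0.3·32 = 11.6; e = 5.6 − 11.6 = -6
m=58: L̂ = 2 + 0.3·58 = 19.4; e = 20.4 − 19.4 = 1
m=81: L̂ = 2 + 0.3·81 = 26.3; e = 24.3 − 26.3 = -2
m=116: L̂ = 2 + 0.3·116 = 36.8; e = 37.8 − 36.8 = 1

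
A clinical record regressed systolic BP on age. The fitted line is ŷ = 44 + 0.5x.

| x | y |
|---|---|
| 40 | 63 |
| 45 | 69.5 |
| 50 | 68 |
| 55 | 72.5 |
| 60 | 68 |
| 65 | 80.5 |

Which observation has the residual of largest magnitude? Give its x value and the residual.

x = 60, e = -6

x=40: ŷ = 44 + 0.5·40 = 64; e = 63 − 64 = -1
x=45: ŷ = 44 + 0.5·45 = 66.5; e = 69.5 − 66.5 = 3
x=50: ŷ = 44 + 0.5·50 = 69; e = 68 − 69 = -1
x=55: ŷ = 44 + 0.5·55 = 71.5; e = 72.5 − 71.5 = 1
x=60: ŷ = 44 + 0.5·60 = 74; e = 68 − 74 = -6
x=65: ŷ = 44 + 0.5·65 = 76.5; e = 80.5 − 76.5 = 4
Largest |e| is 6 at x = 60, residual -6.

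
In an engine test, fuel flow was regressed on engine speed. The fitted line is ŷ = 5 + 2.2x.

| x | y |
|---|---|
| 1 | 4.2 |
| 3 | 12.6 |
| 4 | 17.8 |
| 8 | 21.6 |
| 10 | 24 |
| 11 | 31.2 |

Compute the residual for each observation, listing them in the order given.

-3, 1, 4, -1, -3, 2

x=1: ŷ = 5 + 2.2·1 = 7.2; e = 4.2 − 7.2 = -3
x=3: ŷ = 5 + 2.2·3 = 11.6; e = 12.6 − 11.6 = 1
x=4: ŷ = 5 + 2.2·4 = 13.8; e = 17.8 − 13.8 = 4
x=8: ŷ = 5 + 2.2·8 = 22.6; e = 21.6 − 22.6 = -1
x=10: ŷ = 5 + 2.2·10 = 27; e = 24 − 27 = -3
x=11: ŷ = 5 + 2.2·11 = 29.2; e = 31.2 − 29.2 = 2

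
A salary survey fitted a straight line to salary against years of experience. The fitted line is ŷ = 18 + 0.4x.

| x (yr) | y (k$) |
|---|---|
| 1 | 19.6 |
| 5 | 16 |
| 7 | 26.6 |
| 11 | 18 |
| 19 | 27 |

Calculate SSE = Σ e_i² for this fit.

SSE = 72.4

x=1: ŷ = 18 + 0.4·1 = 18.4; e = 19.6 − 18.4 = 1.2
x=5: ŷ = 18 + 0.4·5 = 20; e = 16 − 20 = -4
x=7: ŷ = 18 + 0.4·7 = 20.8; e = 26.6 − 20.8 = 5.8
x=11: ŷ = 18 + 0.4·11 = 22.4; e = 18 − 22.4 = -4.4
x=19: ŷ = 18 + 0.4·19 = 25.6; e = 27 − 25.6 = 1.4
SSE = 1.44 + 16 + 33.64 + 19.36 + 1.96 = 72.4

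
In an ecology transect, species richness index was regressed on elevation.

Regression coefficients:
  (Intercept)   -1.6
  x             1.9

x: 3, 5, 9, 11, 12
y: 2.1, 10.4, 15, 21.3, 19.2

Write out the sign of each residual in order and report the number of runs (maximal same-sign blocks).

5 runs

x=3: ŷ = -1.6 + 1.9·3 = 4.1; r = 2.1 − 4.1 = -2
x=5: ŷ = -1.6 + 1.9·5 = 7.9; r = 10.4 − 7.9 = 2.5
x=9: ŷ = -1.6 + 1.9·9 = 15.5; r = 15 − 15.5 = -0.5
x=11: ŷ = -1.6 + 1.9·11 = 19.3; r = 21.3 − 19.3 = 2
x=12: ŷ = -1.6 + 1.9·12 = 21.2; r = 19.2 − 21.2 = -2
Signs: − + − + −
Runs: −×1, +×1, −×1, +×1, −×1 → 5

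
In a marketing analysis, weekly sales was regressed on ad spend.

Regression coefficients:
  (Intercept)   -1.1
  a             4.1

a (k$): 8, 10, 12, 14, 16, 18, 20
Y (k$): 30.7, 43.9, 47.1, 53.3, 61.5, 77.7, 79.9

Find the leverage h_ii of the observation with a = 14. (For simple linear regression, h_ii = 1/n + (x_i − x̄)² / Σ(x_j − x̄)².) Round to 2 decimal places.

h = 0.14

ā = (8 + 10 + 12 + 14 + 16 + 18 + 20)/7 = 14
Σ(a − ā)² = 36 + 16 + 4 + 0 + 4 + 16 + 36 = 112
h = 1/7 + (0)²/112 = 0.142857 + 0 = 0.14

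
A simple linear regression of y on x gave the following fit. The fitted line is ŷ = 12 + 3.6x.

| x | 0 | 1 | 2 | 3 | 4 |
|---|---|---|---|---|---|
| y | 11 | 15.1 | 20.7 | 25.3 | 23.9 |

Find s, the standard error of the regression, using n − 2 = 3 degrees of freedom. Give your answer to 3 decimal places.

x=0: ŷ = 12 + 3.6·0 = 12; r = 11 − 12 = -1
x=1: ŷ = 12 + 3.6·1 = 15.6; r = 15.1 − 15.6 = -0.5
x=2: ŷ = 12 + 3.6·2 = 19.2; r = 20.7 − 19.2 = 1.5
x=3: ŷ = 12 + 3.6·3 = 22.8; r = 25.3 − 22.8 = 2.5
x=4: ŷ = 12 + 3.6·4 = 26.4; r = 23.9 − 26.4 = -2.5
SSE = 1 + 0.25 + 2.25 + 6.25 + 6.25 = 16
s = √(16/3) = √5.33333 ≈ 2.309

s = 2.309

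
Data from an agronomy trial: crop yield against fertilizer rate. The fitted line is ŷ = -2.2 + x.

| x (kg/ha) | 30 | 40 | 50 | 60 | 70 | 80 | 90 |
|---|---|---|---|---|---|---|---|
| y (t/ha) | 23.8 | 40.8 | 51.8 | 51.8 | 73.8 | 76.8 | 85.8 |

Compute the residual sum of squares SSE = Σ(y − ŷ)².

SSE = 118

x=30: ŷ = -2.2 + 30 = 27.8; r = 23.8 − 27.8 = -4
x=40: ŷ = -2.2 + 40 = 37.8; r = 40.8 − 37.8 = 3
x=50: ŷ = -2.2 + 50 = 47.8; r = 51.8 − 47.8 = 4
x=60: ŷ = -2.2 + 60 = 57.8; r = 51.8 − 57.8 = -6
x=70: ŷ = -2.2 + 70 = 67.8; r = 73.8 − 67.8 = 6
x=80: ŷ = -2.2 + 80 = 77.8; r = 76.8 − 77.8 = -1
x=90: ŷ = -2.2 + 90 = 87.8; r = 85.8 − 87.8 = -2
SSE = 16 + 9 + 16 + 36 + 36 + 1 + 4 = 118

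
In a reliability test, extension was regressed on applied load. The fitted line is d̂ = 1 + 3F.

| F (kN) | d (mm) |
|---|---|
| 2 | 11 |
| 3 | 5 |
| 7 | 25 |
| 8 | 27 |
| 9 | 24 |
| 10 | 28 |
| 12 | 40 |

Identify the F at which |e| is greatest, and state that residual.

F = 3, e = -5

F=2: d̂ = 1 + 3·2 = 7; e = 11 − 7 = 4
F=3: d̂ = 1 + 3·3 = 10; e = 5 − 10 = -5
F=7: d̂ = 1 + 3·7 = 22; e = 25 − 22 = 3
F=8: d̂ = 1 + 3·8 = 25; e = 27 − 25 = 2
F=9: d̂ = 1 + 3·9 = 28; e = 24 − 28 = -4
F=10: d̂ = 1 + 3·10 = 31; e = 28 − 31 = -3
F=12: d̂ = 1 + 3·12 = 37; e = 40 − 37 = 3
Largest |e| is 5 at F = 3, residual -5.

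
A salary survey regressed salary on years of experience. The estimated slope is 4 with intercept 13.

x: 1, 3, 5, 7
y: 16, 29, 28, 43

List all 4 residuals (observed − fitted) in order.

-1, 4, -5, 2

x=1: ŷ = 13 + 4·1 = 17; e = 16 − 17 = -1
x=3: ŷ = 13 + 4·3 = 25; e = 29 − 25 = 4
x=5: ŷ = 13 + 4·5 = 33; e = 28 − 33 = -5
x=7: ŷ = 13 + 4·7 = 41; e = 43 − 41 = 2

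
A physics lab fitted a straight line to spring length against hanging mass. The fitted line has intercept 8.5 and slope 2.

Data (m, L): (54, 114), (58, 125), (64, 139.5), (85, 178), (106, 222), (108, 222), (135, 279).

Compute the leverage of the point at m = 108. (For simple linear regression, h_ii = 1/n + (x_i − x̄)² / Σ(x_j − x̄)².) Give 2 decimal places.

h = 0.22

m̄ = (54 + 58 + 64 + 85 + 106 + 108 + 135)/7 = 87.1429
Σ(m − m̄)² = 1098.45 + 849.306 + 535.592 + 4.59184 + 355.592 + 435.02 + 2290.31 = 5568.86
h = 1/7 + (20.8571)²/5568.86 = 0.142857 + 0.0781166 = 0.22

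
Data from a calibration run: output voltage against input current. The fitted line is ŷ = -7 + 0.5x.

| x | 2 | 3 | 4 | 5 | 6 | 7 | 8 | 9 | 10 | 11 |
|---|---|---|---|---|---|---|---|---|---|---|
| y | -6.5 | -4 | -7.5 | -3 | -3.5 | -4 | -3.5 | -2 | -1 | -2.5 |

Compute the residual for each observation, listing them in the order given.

x=2: ŷ = -7 + 0.5·2 = -6; r = -6.5 − (-6) = -0.5
x=3: ŷ = -7 + 0.5·3 = -5.5; r = -4 − (-5.5) = 1.5
x=4: ŷ = -7 + 0.5·4 = -5; r = -7.5 − (-5) = -2.5
x=5: ŷ = -7 + 0.5·5 = -4.5; r = -3 − (-4.5) = 1.5
x=6: ŷ = -7 + 0.5·6 = -4; r = -3.5 − (-4) = 0.5
x=7: ŷ = -7 + 0.5·7 = -3.5; r = -4 − (-3.5) = -0.5
x=8: ŷ = -7 + 0.5·8 = -3; r = -3.5 − (-3) = -0.5
x=9: ŷ = -7 + 0.5·9 = -2.5; r = -2 − (-2.5) = 0.5
x=10: ŷ = -7 + 0.5·10 = -2; r = -1 − (-2) = 1
x=11: ŷ = -7 + 0.5·11 = -1.5; r = -2.5 − (-1.5) = -1

-0.5, 1.5, -2.5, 1.5, 0.5, -0.5, -0.5, 0.5, 1, -1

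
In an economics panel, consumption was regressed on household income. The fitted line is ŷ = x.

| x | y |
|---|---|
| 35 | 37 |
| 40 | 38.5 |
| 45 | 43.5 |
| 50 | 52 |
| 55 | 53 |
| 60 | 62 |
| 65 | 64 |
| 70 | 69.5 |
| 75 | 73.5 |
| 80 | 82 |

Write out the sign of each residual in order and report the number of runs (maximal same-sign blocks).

x=35: ŷ = 35 = 35; r = 37 − 35 = 2
x=40: ŷ = 40 = 40; r = 38.5 − 40 = -1.5
x=45: ŷ = 45 = 45; r = 43.5 − 45 = -1.5
x=50: ŷ = 50 = 50; r = 52 − 50 = 2
x=55: ŷ = 55 = 55; r = 53 − 55 = -2
x=60: ŷ = 60 = 60; r = 62 − 60 = 2
x=65: ŷ = 65 = 65; r = 64 − 65 = -1
x=70: ŷ = 70 = 70; r = 69.5 − 70 = -0.5
x=75: ŷ = 75 = 75; r = 73.5 − 75 = -1.5
x=80: ŷ = 80 = 80; r = 82 − 80 = 2
Signs: + − − + − + − − − +
Runs: +×1, −×2, +×1, −×1, +×1, −×3, +×1 → 7

7 runs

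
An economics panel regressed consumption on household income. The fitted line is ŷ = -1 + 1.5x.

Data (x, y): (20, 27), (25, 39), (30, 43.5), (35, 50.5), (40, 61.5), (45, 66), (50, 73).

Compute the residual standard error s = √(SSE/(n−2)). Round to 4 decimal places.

x=20: ŷ = -1 + 1.5·20 = 29; e = 27 − 29 = -2
x=25: ŷ = -1 + 1.5·25 = 36.5; e = 39 − 36.5 = 2.5
x=30: ŷ = -1 + 1.5·30 = 44; e = 43.5 − 44 = -0.5
x=35: ŷ = -1 + 1.5·35 = 51.5; e = 50.5 − 51.5 = -1
x=40: ŷ = -1 + 1.5·40 = 59; e = 61.5 − 59 = 2.5
x=45: ŷ = -1 + 1.5·45 = 66.5; e = 66 − 66.5 = -0.5
x=50: ŷ = -1 + 1.5·50 = 74; e = 73 − 74 = -1
SSE = 4 + 6.25 + 0.25 + 1 + 6.25 + 0.25 + 1 = 19
s = √(19/5) = √3.8 ≈ 1.9494

s = 1.9494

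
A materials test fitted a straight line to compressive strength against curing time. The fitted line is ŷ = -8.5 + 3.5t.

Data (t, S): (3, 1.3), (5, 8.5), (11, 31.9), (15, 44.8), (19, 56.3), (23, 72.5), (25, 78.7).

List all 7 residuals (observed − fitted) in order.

-0.7, -0.5, 1.9, 0.8, -1.7, 0.5, -0.3

t=3: ŷ = -8.5 + 3.5·3 = 2; e = 1.3 − 2 = -0.7
t=5: ŷ = -8.5 + 3.5·5 = 9; e = 8.5 − 9 = -0.5
t=11: ŷ = -8.5 + 3.5·11 = 30; e = 31.9 − 30 = 1.9
t=15: ŷ = -8.5 + 3.5·15 = 44; e = 44.8 − 44 = 0.8
t=19: ŷ = -8.5 + 3.5·19 = 58; e = 56.3 − 58 = -1.7
t=23: ŷ = -8.5 + 3.5·23 = 72; e = 72.5 − 72 = 0.5
t=25: ŷ = -8.5 + 3.5·25 = 79; e = 78.7 − 79 = -0.3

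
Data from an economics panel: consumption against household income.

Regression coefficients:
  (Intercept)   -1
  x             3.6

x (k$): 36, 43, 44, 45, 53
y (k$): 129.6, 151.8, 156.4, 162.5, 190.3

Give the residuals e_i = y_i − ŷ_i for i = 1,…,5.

1, -2, -1, 1.5, 0.5

x=36: ŷ = -1 + 3.6·36 = 128.6; e = 129.6 − 128.6 = 1
x=43: ŷ = -1 + 3.6·43 = 153.8; e = 151.8 − 153.8 = -2
x=44: ŷ = -1 + 3.6·44 = 157.4; e = 156.4 − 157.4 = -1
x=45: ŷ = -1 + 3.6·45 = 161; e = 162.5 − 161 = 1.5
x=53: ŷ = -1 + 3.6·53 = 189.8; e = 190.3 − 189.8 = 0.5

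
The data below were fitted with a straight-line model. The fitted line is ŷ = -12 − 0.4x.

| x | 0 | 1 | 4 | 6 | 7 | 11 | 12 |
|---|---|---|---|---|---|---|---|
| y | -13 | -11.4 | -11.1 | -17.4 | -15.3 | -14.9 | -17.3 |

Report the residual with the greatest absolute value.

e = -3

x=0: ŷ = -12 − 0.4·0 = -12; e = -13 − (-12) = -1
x=1: ŷ = -12 − 0.4·1 = -12.4; e = -11.4 − (-12.4) = 1
x=4: ŷ = -12 − 0.4·4 = -13.6; e = -11.1 − (-13.6) = 2.5
x=6: ŷ = -12 − 0.4·6 = -14.4; e = -17.4 − (-14.4) = -3
x=7: ŷ = -12 − 0.4·7 = -14.8; e = -15.3 − (-14.8) = -0.5
x=11: ŷ = -12 − 0.4·11 = -16.4; e = -14.9 − (-16.4) = 1.5
x=12: ŷ = -12 − 0.4·12 = -16.8; e = -17.3 − (-16.8) = -0.5
Largest |e| is 3 at x = 6, residual -3.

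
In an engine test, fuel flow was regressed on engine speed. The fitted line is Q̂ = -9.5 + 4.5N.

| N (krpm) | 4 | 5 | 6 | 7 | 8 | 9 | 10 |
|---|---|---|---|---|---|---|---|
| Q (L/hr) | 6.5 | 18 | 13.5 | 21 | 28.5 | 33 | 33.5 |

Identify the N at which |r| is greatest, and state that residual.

N = 5, r = 5

N=4: Q̂ = -9.5 + 4.5·4 = 8.5; r = 6.5 − 8.5 = -2
N=5: Q̂ = -9.5 + 4.5·5 = 13; r = 18 − 13 = 5
N=6: Q̂ = -9.5 + 4.5·6 = 17.5; r = 13.5 − 17.5 = -4
N=7: Q̂ = -9.5 + 4.5·7 = 22; r = 21 − 22 = -1
N=8: Q̂ = -9.5 + 4.5·8 = 26.5; r = 28.5 − 26.5 = 2
N=9: Q̂ = -9.5 + 4.5·9 = 31; r = 33 − 31 = 2
N=10: Q̂ = -9.5 + 4.5·10 = 35.5; r = 33.5 − 35.5 = -2
Largest |r| is 5 at N = 5, residual 5.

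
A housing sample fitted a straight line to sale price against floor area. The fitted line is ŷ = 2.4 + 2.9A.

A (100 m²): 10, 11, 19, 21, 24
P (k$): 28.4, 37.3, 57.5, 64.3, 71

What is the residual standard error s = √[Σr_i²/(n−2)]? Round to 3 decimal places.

s = 2.582

A=10: ŷ = 2.4 + 2.9·10 = 31.4; r = 28.4 − 31.4 = -3
A=11: ŷ = 2.4 + 2.9·11 = 34.3; r = 37.3 − 34.3 = 3
A=19: ŷ = 2.4 + 2.9·19 = 57.5; r = 57.5 − 57.5 = 0
A=21: ŷ = 2.4 + 2.9·21 = 63.3; r = 64.3 − 63.3 = 1
A=24: ŷ = 2.4 + 2.9·24 = 72; r = 71 − 72 = -1
SSE = 9 + 9 + 0 + 1 + 1 = 20
s = √(20/3) = √6.66667 ≈ 2.582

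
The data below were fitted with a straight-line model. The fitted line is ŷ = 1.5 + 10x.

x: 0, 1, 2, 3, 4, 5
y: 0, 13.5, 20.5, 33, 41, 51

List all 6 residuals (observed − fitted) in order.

-1.5, 2, -1, 1.5, -0.5, -0.5

x=0: ŷ = 1.5 + 10·0 = 1.5; r = 0 − 1.5 = -1.5
x=1: ŷ = 1.5 + 10·1 = 11.5; r = 13.5 − 11.5 = 2
x=2: ŷ = 1.5 + 10·2 = 21.5; r = 20.5 − 21.5 = -1
x=3: ŷ = 1.5 + 10·3 = 31.5; r = 33 − 31.5 = 1.5
x=4: ŷ = 1.5 + 10·4 = 41.5; r = 41 − 41.5 = -0.5
x=5: ŷ = 1.5 + 10·5 = 51.5; r = 51 − 51.5 = -0.5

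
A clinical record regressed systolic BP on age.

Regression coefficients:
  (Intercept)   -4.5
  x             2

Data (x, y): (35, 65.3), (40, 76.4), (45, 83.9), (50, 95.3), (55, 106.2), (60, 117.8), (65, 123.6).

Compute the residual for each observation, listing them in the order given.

-0.2, 0.9, -1.6, -0.2, 0.7, 2.3, -1.9

x=35: ŷ = -4.5 + 2·35 = 65.5; e = 65.3 − 65.5 = -0.2
x=40: ŷ = -4.5 + 2·40 = 75.5; e = 76.4 − 75.5 = 0.9
x=45: ŷ = -4.5 + 2·45 = 85.5; e = 83.9 − 85.5 = -1.6
x=50: ŷ = -4.5 + 2·50 = 95.5; e = 95.3 − 95.5 = -0.2
x=55: ŷ = -4.5 + 2·55 = 105.5; e = 106.2 − 105.5 = 0.7
x=60: ŷ = -4.5 + 2·60 = 115.5; e = 117.8 − 115.5 = 2.3
x=65: ŷ = -4.5 + 2·65 = 125.5; e = 123.6 − 125.5 = -1.9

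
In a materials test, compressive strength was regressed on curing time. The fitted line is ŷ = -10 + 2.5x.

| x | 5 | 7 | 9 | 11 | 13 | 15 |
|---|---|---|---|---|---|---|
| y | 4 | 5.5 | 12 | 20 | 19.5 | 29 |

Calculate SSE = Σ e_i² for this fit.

x=5: ŷ = -10 + 2.5·5 = 2.5; e = 4 − 2.5 = 1.5
x=7: ŷ = -10 + 2.5·7 = 7.5; e = 5.5 − 7.5 = -2
x=9: ŷ = -10 + 2.5·9 = 12.5; e = 12 − 12.5 = -0.5
x=11: ŷ = -10 + 2.5·11 = 17.5; e = 20 − 17.5 = 2.5
x=13: ŷ = -10 + 2.5·13 = 22.5; e = 19.5 − 22.5 = -3
x=15: ŷ = -10 + 2.5·15 = 27.5; e = 29 − 27.5 = 1.5
SSE = 2.25 + 4 + 0.25 + 6.25 + 9 + 2.25 = 24

SSE = 24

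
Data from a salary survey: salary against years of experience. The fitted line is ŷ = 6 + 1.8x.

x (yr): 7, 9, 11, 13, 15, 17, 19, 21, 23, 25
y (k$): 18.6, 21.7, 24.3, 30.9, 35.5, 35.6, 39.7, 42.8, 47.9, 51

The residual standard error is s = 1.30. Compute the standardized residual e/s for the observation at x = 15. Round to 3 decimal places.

ŷ = 6 + 1.8·15 = 33
e = 35.5 − 33 = 2.5
e/s = 2.5 / 1.30 = 1.923

1.923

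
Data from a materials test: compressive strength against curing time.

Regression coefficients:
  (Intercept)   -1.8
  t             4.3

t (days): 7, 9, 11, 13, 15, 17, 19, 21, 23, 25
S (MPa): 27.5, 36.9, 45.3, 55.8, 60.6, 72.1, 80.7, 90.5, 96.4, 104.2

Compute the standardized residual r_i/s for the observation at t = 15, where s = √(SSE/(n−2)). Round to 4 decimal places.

t=7: Ŝ = -1.8 + 4.3·7 = 28.3; r = 27.5 − 28.3 = -0.8
t=9: Ŝ = -1.8 + 4.3·9 = 36.9; r = 36.9 − 36.9 = 0
t=11: Ŝ = -1.8 + 4.3·11 = 45.5; r = 45.3 − 45.5 = -0.2
t=13: Ŝ = -1.8 + 4.3·13 = 54.1; r = 55.8 − 54.1 = 1.7
t=15: Ŝ = -1.8 + 4.3·15 = 62.7; r = 60.6 − 62.7 = -2.1
t=17: Ŝ = -1.8 + 4.3·17 = 71.3; r = 72.1 − 71.3 = 0.8
t=19: Ŝ = -1.8 + 4.3·19 = 79.9; r = 80.7 − 79.9 = 0.8
t=21: Ŝ = -1.8 + 4.3·21 = 88.5; r = 90.5 − 88.5 = 2
t=23: Ŝ = -1.8 + 4.3·23 = 97.1; r = 96.4 − 97.1 = -0.7
t=25: Ŝ = -1.8 + 4.3·25 = 105.7; r = 104.2 − 105.7 = -1.5
SSE = 0.64 + 0 + 0.04 + 2.89 + 4.41 + 0.64 + 0.64 + 4 + 0.49 + 2.25 = 16
s = √(16/8) = 1.41421
r/s = -2.1 / 1.41421 = -1.4849

-1.4849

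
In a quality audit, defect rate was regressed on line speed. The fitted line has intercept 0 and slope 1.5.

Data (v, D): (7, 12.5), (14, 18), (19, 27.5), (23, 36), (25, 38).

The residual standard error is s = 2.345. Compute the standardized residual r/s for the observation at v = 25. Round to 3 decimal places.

ŷ = 1.5·25 = 37.5
r = 38 − 37.5 = 0.5
r/s = 0.5 / 2.345 = 0.213

0.213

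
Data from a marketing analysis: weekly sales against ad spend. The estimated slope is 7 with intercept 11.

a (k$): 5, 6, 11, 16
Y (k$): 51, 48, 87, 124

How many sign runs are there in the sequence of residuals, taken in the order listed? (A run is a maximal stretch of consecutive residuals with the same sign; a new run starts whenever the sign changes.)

3 runs

a=5: ŷ = 11 + 7·5 = 46; e = 51 − 46 = 5
a=6: ŷ = 11 + 7·6 = 53; e = 48 − 53 = -5
a=11: ŷ = 11 + 7·11 = 88; e = 87 − 88 = -1
a=16: ŷ = 11 + 7·16 = 123; e = 124 − 123 = 1
Signs: + − − +
Runs: +×1, −×2, +×1 → 3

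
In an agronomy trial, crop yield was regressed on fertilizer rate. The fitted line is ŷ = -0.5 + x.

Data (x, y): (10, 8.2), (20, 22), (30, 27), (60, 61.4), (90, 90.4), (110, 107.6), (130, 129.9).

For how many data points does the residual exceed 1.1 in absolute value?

x=10: ŷ = -0.5 + 10 = 9.5; r = 8.2 − 9.5 = -1.3
x=20: ŷ = -0.5 + 20 = 19.5; r = 22 − 19.5 = 2.5
x=30: ŷ = -0.5 + 30 = 29.5; r = 27 − 29.5 = -2.5
x=60: ŷ = -0.5 + 60 = 59.5; r = 61.4 − 59.5 = 1.9
x=90: ŷ = -0.5 + 90 = 89.5; r = 90.4 − 89.5 = 0.9
x=110: ŷ = -0.5 + 110 = 109.5; r = 107.6 − 109.5 = -1.9
x=130: ŷ = -0.5 + 130 = 129.5; r = 129.9 − 129.5 = 0.4
|r| > 1.1: x=10 (|r|=1.3), x=20 (|r|=2.5), x=30 (|r|=2.5), x=60 (|r|=1.9), x=110 (|r|=1.9) → 5

5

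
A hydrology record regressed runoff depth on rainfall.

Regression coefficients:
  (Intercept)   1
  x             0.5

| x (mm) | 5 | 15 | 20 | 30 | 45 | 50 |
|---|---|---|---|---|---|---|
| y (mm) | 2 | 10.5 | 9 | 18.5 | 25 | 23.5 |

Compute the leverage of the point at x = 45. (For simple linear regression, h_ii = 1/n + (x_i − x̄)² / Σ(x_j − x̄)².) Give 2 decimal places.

x̄ = (5 + 15 + 20 + 30 + 45 + 50)/6 = 27.5
Σ(x − x̄)² = 506.25 + 156.25 + 56.25 + 6.25 + 306.25 + 506.25 = 1537.5
h = 1/6 + (17.5)²/1537.5 = 0.166667 + 0.199187 = 0.37

h = 0.37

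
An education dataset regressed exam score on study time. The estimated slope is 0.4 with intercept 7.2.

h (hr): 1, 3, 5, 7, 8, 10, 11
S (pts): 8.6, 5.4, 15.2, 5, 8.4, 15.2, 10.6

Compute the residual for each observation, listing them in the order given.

1, -3, 6, -5, -2, 4, -1

h=1: Ŝ = 7.2 + 0.4·1 = 7.6; e = 8.6 − 7.6 = 1
h=3: Ŝ = 7.2 + 0.4·3 = 8.4; e = 5.4 − 8.4 = -3
h=5: Ŝ = 7.2 + 0.4·5 = 9.2; e = 15.2 − 9.2 = 6
h=7: Ŝ = 7.2 + 0.4·7 = 10; e = 5 − 10 = -5
h=8: Ŝ = 7.2 + 0.4·8 = 10.4; e = 8.4 − 10.4 = -2
h=10: Ŝ = 7.2 + 0.4·10 = 11.2; e = 15.2 − 11.2 = 4
h=11: Ŝ = 7.2 + 0.4·11 = 11.6; e = 10.6 − 11.6 = -1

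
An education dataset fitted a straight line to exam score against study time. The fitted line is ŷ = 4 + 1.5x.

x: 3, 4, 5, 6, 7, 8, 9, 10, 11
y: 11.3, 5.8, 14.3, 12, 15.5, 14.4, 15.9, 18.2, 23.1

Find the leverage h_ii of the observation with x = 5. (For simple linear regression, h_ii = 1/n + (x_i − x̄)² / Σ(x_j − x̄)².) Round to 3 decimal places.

x̄ = (3 + 4 + 5 + 6 + 7 + 8 + 9 + 10 + 11)/9 = 7
Σ(x − x̄)² = 16 + 9 + 4 + 1 + 0 + 1 + 4 + 9 + 16 = 60
h = 1/9 + (-2)²/60 = 0.111111 + 0.0666667 = 0.178

h = 0.178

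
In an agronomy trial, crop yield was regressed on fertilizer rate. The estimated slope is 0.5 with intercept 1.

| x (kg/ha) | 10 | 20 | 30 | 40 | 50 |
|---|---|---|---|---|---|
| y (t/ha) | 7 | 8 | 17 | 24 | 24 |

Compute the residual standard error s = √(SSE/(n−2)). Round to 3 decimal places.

s = 2.828

x=10: ŷ = 1 + 0.5·10 = 6; e = 7 − 6 = 1
x=20: ŷ = 1 + 0.5·20 = 11; e = 8 − 11 = -3
x=30: ŷ = 1 + 0.5·30 = 16; e = 17 − 16 = 1
x=40: ŷ = 1 + 0.5·40 = 21; e = 24 − 21 = 3
x=50: ŷ = 1 + 0.5·50 = 26; e = 24 − 26 = -2
SSE = 1 + 9 + 1 + 9 + 4 = 24
s = √(24/3) = √8 ≈ 2.828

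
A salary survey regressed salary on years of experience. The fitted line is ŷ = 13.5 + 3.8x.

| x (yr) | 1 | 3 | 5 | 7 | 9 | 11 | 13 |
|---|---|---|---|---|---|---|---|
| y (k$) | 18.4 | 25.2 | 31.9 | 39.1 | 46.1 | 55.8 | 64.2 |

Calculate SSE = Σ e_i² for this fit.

x=1: ŷ = 13.5 + 3.8·1 = 17.3; e = 18.4 − 17.3 = 1.1
x=3: ŷ = 13.5 + 3.8·3 = 24.9; e = 25.2 − 24.9 = 0.3
x=5: ŷ = 13.5 + 3.8·5 = 32.5; e = 31.9 − 32.5 = -0.6
x=7: ŷ = 13.5 + 3.8·7 = 40.1; e = 39.1 − 40.1 = -1
x=9: ŷ = 13.5 + 3.8·9 = 47.7; e = 46.1 − 47.7 = -1.6
x=11: ŷ = 13.5 + 3.8·11 = 55.3; e = 55.8 − 55.3 = 0.5
x=13: ŷ = 13.5 + 3.8·13 = 62.9; e = 64.2 − 62.9 = 1.3
SSE = 1.21 + 0.09 + 0.36 + 1 + 2.56 + 0.25 + 1.69 = 7.16

SSE = 7.16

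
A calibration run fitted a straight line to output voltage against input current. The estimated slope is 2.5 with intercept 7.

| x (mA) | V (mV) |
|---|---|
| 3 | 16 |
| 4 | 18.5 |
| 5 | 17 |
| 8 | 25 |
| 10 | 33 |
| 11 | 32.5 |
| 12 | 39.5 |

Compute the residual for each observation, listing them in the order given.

1.5, 1.5, -2.5, -2, 1, -2, 2.5

x=3: ŷ = 7 + 2.5·3 = 14.5; r = 16 − 14.5 = 1.5
x=4: ŷ = 7 + 2.5·4 = 17; r = 18.5 − 17 = 1.5
x=5: ŷ = 7 + 2.5·5 = 19.5; r = 17 − 19.5 = -2.5
x=8: ŷ = 7 + 2.5·8 = 27; r = 25 − 27 = -2
x=10: ŷ = 7 + 2.5·10 = 32; r = 33 − 32 = 1
x=11: ŷ = 7 + 2.5·11 = 34.5; r = 32.5 − 34.5 = -2
x=12: ŷ = 7 + 2.5·12 = 37; r = 39.5 − 37 = 2.5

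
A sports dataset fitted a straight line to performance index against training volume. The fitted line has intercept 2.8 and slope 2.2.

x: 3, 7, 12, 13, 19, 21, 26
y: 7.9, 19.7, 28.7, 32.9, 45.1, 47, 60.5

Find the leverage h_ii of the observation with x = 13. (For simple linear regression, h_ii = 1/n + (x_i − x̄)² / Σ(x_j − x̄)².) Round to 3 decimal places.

x̄ = (3 + 7 + 12 + 13 + 19 + 21 + 26)/7 = 14.4286
Σ(x − x̄)² = 130.612 + 55.1837 + 5.89796 + 2.04082 + 20.898 + 43.1837 + 133.898 = 391.714
h = 1/7 + (-1.42857)²/391.714 = 0.142857 + 0.00520996 = 0.148

h = 0.148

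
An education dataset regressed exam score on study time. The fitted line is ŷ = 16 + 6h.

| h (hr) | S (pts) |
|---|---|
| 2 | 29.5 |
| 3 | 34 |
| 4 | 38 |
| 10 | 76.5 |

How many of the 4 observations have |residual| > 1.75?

1

h=2: ŷ = 16 + 6·2 = 28; r = 29.5 − 28 = 1.5
h=3: ŷ = 16 + 6·3 = 34; r = 34 − 34 = 0
h=4: ŷ = 16 + 6·4 = 40; r = 38 − 40 = -2
h=10: ŷ = 16 + 6·10 = 76; r = 76.5 − 76 = 0.5
|r| > 1.75: h=4 (|r|=2) → 1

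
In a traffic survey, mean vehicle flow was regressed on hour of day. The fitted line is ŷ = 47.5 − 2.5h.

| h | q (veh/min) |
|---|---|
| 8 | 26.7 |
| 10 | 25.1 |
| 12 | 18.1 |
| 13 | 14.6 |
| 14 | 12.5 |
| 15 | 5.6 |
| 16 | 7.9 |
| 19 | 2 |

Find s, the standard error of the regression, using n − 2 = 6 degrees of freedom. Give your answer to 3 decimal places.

h=8: ŷ = 47.5 − 2.5·8 = 27.5; r = 26.7 − 27.5 = -0.8
h=10: ŷ = 47.5 − 2.5·10 = 22.5; r = 25.1 − 22.5 = 2.6
h=12: ŷ = 47.5 − 2.5·12 = 17.5; r = 18.1 − 17.5 = 0.6
h=13: ŷ = 47.5 − 2.5·13 = 15; r = 14.6 − 15 = -0.4
h=14: ŷ = 47.5 − 2.5·14 = 12.5; r = 12.5 − 12.5 = 0
h=15: ŷ = 47.5 − 2.5·15 = 10; r = 5.6 − 10 = -4.4
h=16: ŷ = 47.5 − 2.5·16 = 7.5; r = 7.9 − 7.5 = 0.4
h=19: ŷ = 47.5 − 2.5·19 = 0; r = 2 − 0 = 2
SSE = 0.64 + 6.76 + 0.36 + 0.16 + 0 + 19.36 + 0.16 + 4 = 31.44
s = √(31.44/6) = √5.24 ≈ 2.289

s = 2.289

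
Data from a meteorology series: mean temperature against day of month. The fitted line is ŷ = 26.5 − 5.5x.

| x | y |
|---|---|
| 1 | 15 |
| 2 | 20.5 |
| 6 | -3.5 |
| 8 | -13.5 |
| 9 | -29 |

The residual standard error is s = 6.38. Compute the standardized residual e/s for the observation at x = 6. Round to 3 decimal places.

ŷ = 26.5 − 5.5·6 = -6.5
e = -3.5 − (-6.5) = 3
e/s = 3 / 6.38 = 0.470

0.470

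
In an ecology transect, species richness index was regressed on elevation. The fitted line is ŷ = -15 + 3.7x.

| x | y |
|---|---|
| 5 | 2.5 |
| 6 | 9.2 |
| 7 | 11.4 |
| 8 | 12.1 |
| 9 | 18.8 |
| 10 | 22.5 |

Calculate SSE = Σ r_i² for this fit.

x=5: ŷ = -15 + 3.7·5 = 3.5; r = 2.5 − 3.5 = -1
x=6: ŷ = -15 + 3.7·6 = 7.2; r = 9.2 − 7.2 = 2
x=7: ŷ = -15 + 3.7·7 = 10.9; r = 11.4 − 10.9 = 0.5
x=8: ŷ = -15 + 3.7·8 = 14.6; r = 12.1 − 14.6 = -2.5
x=9: ŷ = -15 + 3.7·9 = 18.3; r = 18.8 − 18.3 = 0.5
x=10: ŷ = -15 + 3.7·10 = 22; r = 22.5 − 22 = 0.5
SSE = 1 + 4 + 0.25 + 6.25 + 0.25 + 0.25 = 12

SSE = 12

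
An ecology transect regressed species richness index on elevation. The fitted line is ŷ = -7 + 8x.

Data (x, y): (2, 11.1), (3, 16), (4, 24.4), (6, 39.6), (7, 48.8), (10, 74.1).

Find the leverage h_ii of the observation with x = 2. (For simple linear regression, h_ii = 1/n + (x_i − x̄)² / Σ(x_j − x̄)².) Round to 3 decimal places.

h = 0.423

x̄ = (2 + 3 + 4 + 6 + 7 + 10)/6 = 5.33333
Σ(x − x̄)² = 11.1111 + 5.44444 + 1.77778 + 0.444444 + 2.77778 + 21.7778 = 43.3333
h = 1/6 + (-3.33333)²/43.3333 = 0.166667 + 0.25641 = 0.423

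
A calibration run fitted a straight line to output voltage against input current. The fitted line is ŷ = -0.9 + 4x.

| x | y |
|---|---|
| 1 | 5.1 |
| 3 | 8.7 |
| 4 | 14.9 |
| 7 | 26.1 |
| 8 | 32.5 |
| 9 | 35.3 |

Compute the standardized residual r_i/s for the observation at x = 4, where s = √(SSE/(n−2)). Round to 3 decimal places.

-0.112

x=1: ŷ = -0.9 + 4·1 = 3.1; r = 5.1 − 3.1 = 2
x=3: ŷ = -0.9 + 4·3 = 11.1; r = 8.7 − 11.1 = -2.4
x=4: ŷ = -0.9 + 4·4 = 15.1; r = 14.9 − 15.1 = -0.2
x=7: ŷ = -0.9 + 4·7 = 27.1; r = 26.1 − 27.1 = -1
x=8: ŷ = -0.9 + 4·8 = 31.1; r = 32.5 − 31.1 = 1.4
x=9: ŷ = -0.9 + 4·9 = 35.1; r = 35.3 − 35.1 = 0.2
SSE = 4 + 5.76 + 0.04 + 1 + 1.96 + 0.04 = 12.8
s = √(12.8/4) = 1.78885
r/s = -0.2 / 1.78885 = -0.112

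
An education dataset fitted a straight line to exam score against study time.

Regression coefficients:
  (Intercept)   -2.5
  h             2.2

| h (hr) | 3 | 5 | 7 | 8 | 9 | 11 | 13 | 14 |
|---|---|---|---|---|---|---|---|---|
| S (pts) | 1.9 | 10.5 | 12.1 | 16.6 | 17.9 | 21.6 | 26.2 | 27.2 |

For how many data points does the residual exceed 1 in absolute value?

h=3: Ŝ = -2.5 + 2.2·3 = 4.1; e = 1.9 − 4.1 = -2.2
h=5: Ŝ = -2.5 + 2.2·5 = 8.5; e = 10.5 − 8.5 = 2
h=7: Ŝ = -2.5 + 2.2·7 = 12.9; e = 12.1 − 12.9 = -0.8
h=8: Ŝ = -2.5 + 2.2·8 = 15.1; e = 16.6 − 15.1 = 1.5
h=9: Ŝ = -2.5 + 2.2·9 = 17.3; e = 17.9 − 17.3 = 0.6
h=11: Ŝ = -2.5 + 2.2·11 = 21.7; e = 21.6 − 21.7 = -0.1
h=13: Ŝ = -2.5 + 2.2·13 = 26.1; e = 26.2 − 26.1 = 0.1
h=14: Ŝ = -2.5 + 2.2·14 = 28.3; e = 27.2 − 28.3 = -1.1
|e| > 1: h=3 (|e|=2.2), h=5 (|e|=2), h=8 (|e|=1.5), h=14 (|e|=1.1) → 4

4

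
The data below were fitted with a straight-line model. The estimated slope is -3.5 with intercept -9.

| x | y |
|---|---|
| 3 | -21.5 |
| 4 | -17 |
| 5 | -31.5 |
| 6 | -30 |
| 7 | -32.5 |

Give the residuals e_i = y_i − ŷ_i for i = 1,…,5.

x=3: ŷ = -9 − 3.5·3 = -19.5; e = -21.5 − (-19.5) = -2
x=4: ŷ = -9 − 3.5·4 = -23; e = -17 − (-23) = 6
x=5: ŷ = -9 − 3.5·5 = -26.5; e = -31.5 − (-26.5) = -5
x=6: ŷ = -9 − 3.5·6 = -30; e = -30 − (-30) = 0
x=7: ŷ = -9 − 3.5·7 = -33.5; e = -32.5 − (-33.5) = 1

-2, 6, -5, 0, 1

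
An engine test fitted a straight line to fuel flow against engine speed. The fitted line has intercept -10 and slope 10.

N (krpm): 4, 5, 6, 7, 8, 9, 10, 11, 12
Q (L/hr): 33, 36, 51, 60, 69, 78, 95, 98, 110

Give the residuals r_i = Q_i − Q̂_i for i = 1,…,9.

N=4: Q̂ = -10 + 10·4 = 30; r = 33 − 30 = 3
N=5: Q̂ = -10 + 10·5 = 40; r = 36 − 40 = -4
N=6: Q̂ = -10 + 10·6 = 50; r = 51 − 50 = 1
N=7: Q̂ = -10 + 10·7 = 60; r = 60 − 60 = 0
N=8: Q̂ = -10 + 10·8 = 70; r = 69 − 70 = -1
N=9: Q̂ = -10 + 10·9 = 80; r = 78 − 80 = -2
N=10: Q̂ = -10 + 10·10 = 90; r = 95 − 90 = 5
N=11: Q̂ = -10 + 10·11 = 100; r = 98 − 100 = -2
N=12: Q̂ = -10 + 10·12 = 110; r = 110 − 110 = 0

3, -4, 1, 0, -1, -2, 5, -2, 0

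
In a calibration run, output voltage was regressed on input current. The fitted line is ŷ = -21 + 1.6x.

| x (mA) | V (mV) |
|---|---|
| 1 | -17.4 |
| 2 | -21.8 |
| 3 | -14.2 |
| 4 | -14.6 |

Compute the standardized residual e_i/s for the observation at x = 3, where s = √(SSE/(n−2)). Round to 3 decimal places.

0.577

x=1: ŷ = -21 + 1.6·1 = -19.4; e = -17.4 − (-19.4) = 2
x=2: ŷ = -21 + 1.6·2 = -17.8; e = -21.8 − (-17.8) = -4
x=3: ŷ = -21 + 1.6·3 = -16.2; e = -14.2 − (-16.2) = 2
x=4: ŷ = -21 + 1.6·4 = -14.6; e = -14.6 − (-14.6) = 0
SSE = 4 + 16 + 4 + 0 = 24
s = √(24/2) = 3.4641
e/s = 2 / 3.4641 = 0.577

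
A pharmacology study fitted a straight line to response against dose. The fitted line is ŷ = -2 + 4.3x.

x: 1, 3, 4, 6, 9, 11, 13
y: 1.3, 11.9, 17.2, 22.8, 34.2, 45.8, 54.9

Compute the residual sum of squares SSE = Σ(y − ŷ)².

SSE = 14.5

x=1: ŷ = -2 + 4.3·1 = 2.3; e = 1.3 − 2.3 = -1
x=3: ŷ = -2 + 4.3·3 = 10.9; e = 11.9 − 10.9 = 1
x=4: ŷ = -2 + 4.3·4 = 15.2; e = 17.2 − 15.2 = 2
x=6: ŷ = -2 + 4.3·6 = 23.8; e = 22.8 − 23.8 = -1
x=9: ŷ = -2 + 4.3·9 = 36.7; e = 34.2 − 36.7 = -2.5
x=11: ŷ = -2 + 4.3·11 = 45.3; e = 45.8 − 45.3 = 0.5
x=13: ŷ = -2 + 4.3·13 = 53.9; e = 54.9 − 53.9 = 1
SSE = 1 + 1 + 4 + 1 + 6.25 + 0.25 + 1 = 14.5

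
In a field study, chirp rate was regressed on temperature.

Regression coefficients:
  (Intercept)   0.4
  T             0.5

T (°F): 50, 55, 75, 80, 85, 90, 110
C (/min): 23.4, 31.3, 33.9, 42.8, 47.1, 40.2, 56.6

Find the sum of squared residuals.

T=50: Ĉ = 0.4 + 0.5·50 = 25.4; e = 23.4 − 25.4 = -2
T=55: Ĉ = 0.4 + 0.5·55 = 27.9; e = 31.3 − 27.9 = 3.4
T=75: Ĉ = 0.4 + 0.5·75 = 37.9; e = 33.9 − 37.9 = -4
T=80: Ĉ = 0.4 + 0.5·80 = 40.4; e = 42.8 − 40.4 = 2.4
T=85: Ĉ = 0.4 + 0.5·85 = 42.9; e = 47.1 − 42.9 = 4.2
T=90: Ĉ = 0.4 + 0.5·90 = 45.4; e = 40.2 − 45.4 = -5.2
T=110: Ĉ = 0.4 + 0.5·110 = 55.4; e = 56.6 − 55.4 = 1.2
SSE = 4 + 11.56 + 16 + 5.76 + 17.64 + 27.04 + 1.44 = 83.44

SSE = 83.44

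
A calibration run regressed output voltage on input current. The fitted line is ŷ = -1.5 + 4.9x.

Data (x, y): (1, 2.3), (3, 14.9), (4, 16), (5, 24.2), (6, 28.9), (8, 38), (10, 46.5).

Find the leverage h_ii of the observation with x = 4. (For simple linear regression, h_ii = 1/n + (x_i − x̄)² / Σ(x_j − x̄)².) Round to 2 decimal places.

h = 0.17

x̄ = (1 + 3 + 4 + 5 + 6 + 8 + 10)/7 = 5.28571
Σ(x − x̄)² = 18.3673 + 5.22449 + 1.65306 + 0.0816327 + 0.510204 + 7.36735 + 22.2245 = 55.4286
h = 1/7 + (-1.28571)²/55.4286 = 0.142857 + 0.0298233 = 0.17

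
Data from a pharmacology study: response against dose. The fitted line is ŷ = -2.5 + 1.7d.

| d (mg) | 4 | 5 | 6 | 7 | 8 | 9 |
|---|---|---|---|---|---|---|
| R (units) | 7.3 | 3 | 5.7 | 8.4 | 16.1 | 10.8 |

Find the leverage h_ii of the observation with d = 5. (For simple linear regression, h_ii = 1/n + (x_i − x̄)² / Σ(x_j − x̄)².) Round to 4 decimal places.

d̄ = (4 + 5 + 6 + 7 + 8 + 9)/6 = 6.5
Σ(d − d̄)² = 6.25 + 2.25 + 0.25 + 0.25 + 2.25 + 6.25 = 17.5
h = 1/6 + (-1.5)²/17.5 = 0.166667 + 0.128571 = 0.2952

h = 0.2952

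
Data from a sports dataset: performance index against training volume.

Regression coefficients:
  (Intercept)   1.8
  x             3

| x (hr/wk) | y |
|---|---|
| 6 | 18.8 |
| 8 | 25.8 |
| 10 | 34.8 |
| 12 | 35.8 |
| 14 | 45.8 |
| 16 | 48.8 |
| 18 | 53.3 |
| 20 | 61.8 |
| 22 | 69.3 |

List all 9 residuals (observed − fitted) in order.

-1, 0, 3, -2, 2, -1, -2.5, 0, 1.5

x=6: ŷ = 1.8 + 3·6 = 19.8; e = 18.8 − 19.8 = -1
x=8: ŷ = 1.8 + 3·8 = 25.8; e = 25.8 − 25.8 = 0
x=10: ŷ = 1.8 + 3·10 = 31.8; e = 34.8 − 31.8 = 3
x=12: ŷ = 1.8 + 3·12 = 37.8; e = 35.8 − 37.8 = -2
x=14: ŷ = 1.8 + 3·14 = 43.8; e = 45.8 − 43.8 = 2
x=16: ŷ = 1.8 + 3·16 = 49.8; e = 48.8 − 49.8 = -1
x=18: ŷ = 1.8 + 3·18 = 55.8; e = 53.3 − 55.8 = -2.5
x=20: ŷ = 1.8 + 3·20 = 61.8; e = 61.8 − 61.8 = 0
x=22: ŷ = 1.8 + 3·22 = 67.8; e = 69.3 − 67.8 = 1.5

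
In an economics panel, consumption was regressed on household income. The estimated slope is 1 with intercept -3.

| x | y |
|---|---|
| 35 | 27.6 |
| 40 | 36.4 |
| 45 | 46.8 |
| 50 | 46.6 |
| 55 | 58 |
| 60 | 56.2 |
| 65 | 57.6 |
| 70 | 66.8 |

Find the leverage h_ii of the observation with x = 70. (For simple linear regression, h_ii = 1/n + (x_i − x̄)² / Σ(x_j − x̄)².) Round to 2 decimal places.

h = 0.42

x̄ = (35 + 40 + 45 + 50 + 55 + 60 + 65 + 70)/8 = 52.5
Σ(x − x̄)² = 306.25 + 156.25 + 56.25 + 6.25 + 6.25 + 56.25 + 156.25 + 306.25 = 1050
h = 1/8 + (17.5)²/1050 = 0.125 + 0.291667 = 0.42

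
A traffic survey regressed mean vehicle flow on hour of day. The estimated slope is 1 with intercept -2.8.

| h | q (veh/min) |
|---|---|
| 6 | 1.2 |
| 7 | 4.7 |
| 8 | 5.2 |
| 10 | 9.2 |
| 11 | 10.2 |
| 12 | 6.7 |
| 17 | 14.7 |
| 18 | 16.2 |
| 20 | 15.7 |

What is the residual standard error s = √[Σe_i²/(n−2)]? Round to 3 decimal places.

h=6: q̂ = -2.8 + 6 = 3.2; e = 1.2 − 3.2 = -2
h=7: q̂ = -2.8 + 7 = 4.2; e = 4.7 − 4.2 = 0.5
h=8: q̂ = -2.8 + 8 = 5.2; e = 5.2 − 5.2 = 0
h=10: q̂ = -2.8 + 10 = 7.2; e = 9.2 − 7.2 = 2
h=11: q̂ = -2.8 + 11 = 8.2; e = 10.2 − 8.2 = 2
h=12: q̂ = -2.8 + 12 = 9.2; e = 6.7 − 9.2 = -2.5
h=17: q̂ = -2.8 + 17 = 14.2; e = 14.7 − 14.2 = 0.5
h=18: q̂ = -2.8 + 18 = 15.2; e = 16.2 − 15.2 = 1
h=20: q̂ = -2.8 + 20 = 17.2; e = 15.7 − 17.2 = -1.5
SSE = 4 + 0.25 + 0 + 4 + 4 + 6.25 + 0.25 + 1 + 2.25 = 22
s = √(22/7) = √3.14286 ≈ 1.773

s = 1.773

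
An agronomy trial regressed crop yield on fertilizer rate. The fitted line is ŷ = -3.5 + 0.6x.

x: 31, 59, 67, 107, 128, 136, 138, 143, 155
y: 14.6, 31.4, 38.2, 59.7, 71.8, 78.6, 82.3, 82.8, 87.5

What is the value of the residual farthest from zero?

e = 3

x=31: ŷ = -3.5 + 0.6·31 = 15.1; e = 14.6 − 15.1 = -0.5
x=59: ŷ = -3.5 + 0.6·59 = 31.9; e = 31.4 − 31.9 = -0.5
x=67: ŷ = -3.5 + 0.6·67 = 36.7; e = 38.2 − 36.7 = 1.5
x=107: ŷ = -3.5 + 0.6·107 = 60.7; e = 59.7 − 60.7 = -1
x=128: ŷ = -3.5 + 0.6·128 = 73.3; e = 71.8 − 73.3 = -1.5
x=136: ŷ = -3.5 + 0.6·136 = 78.1; e = 78.6 − 78.1 = 0.5
x=138: ŷ = -3.5 + 0.6·138 = 79.3; e = 82.3 − 79.3 = 3
x=143: ŷ = -3.5 + 0.6·143 = 82.3; e = 82.8 − 82.3 = 0.5
x=155: ŷ = -3.5 + 0.6·155 = 89.5; e = 87.5 − 89.5 = -2
Largest |e| is 3 at x = 138, residual 3.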